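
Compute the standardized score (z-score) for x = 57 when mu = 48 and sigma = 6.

1.5

Step 1: Recall the z-score formula: z = (x - mu) / sigma
Step 2: Substitute values: z = (57 - 48) / 6
Step 3: z = 9 / 6 = 1.5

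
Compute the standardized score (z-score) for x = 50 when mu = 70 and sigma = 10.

-2

Step 1: Recall the z-score formula: z = (x - mu) / sigma
Step 2: Substitute values: z = (50 - 70) / 10
Step 3: z = -20 / 10 = -2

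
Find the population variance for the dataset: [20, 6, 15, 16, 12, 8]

22.8056

Step 1: Compute the mean: (20 + 6 + 15 + 16 + 12 + 8) / 6 = 12.8333
Step 2: Compute squared deviations from the mean:
  (20 - 12.8333)^2 = 51.3611
  (6 - 12.8333)^2 = 46.6944
  (15 - 12.8333)^2 = 4.6944
  (16 - 12.8333)^2 = 10.0278
  (12 - 12.8333)^2 = 0.6944
  (8 - 12.8333)^2 = 23.3611
Step 3: Sum of squared deviations = 136.8333
Step 4: Population variance = 136.8333 / 6 = 22.8056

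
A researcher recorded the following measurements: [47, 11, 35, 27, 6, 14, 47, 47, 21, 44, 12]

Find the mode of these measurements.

47

Step 1: Count the frequency of each value:
  6: appears 1 time(s)
  11: appears 1 time(s)
  12: appears 1 time(s)
  14: appears 1 time(s)
  21: appears 1 time(s)
  27: appears 1 time(s)
  35: appears 1 time(s)
  44: appears 1 time(s)
  47: appears 3 time(s)
Step 2: The value 47 appears most frequently (3 times).
Step 3: Mode = 47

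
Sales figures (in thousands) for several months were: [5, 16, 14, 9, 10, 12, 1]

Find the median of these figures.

10

Step 1: Sort the data in ascending order: [1, 5, 9, 10, 12, 14, 16]
Step 2: The number of values is n = 7.
Step 3: Since n is odd, the median is the middle value at position 4: 10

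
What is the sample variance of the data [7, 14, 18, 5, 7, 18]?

34.7

Step 1: Compute the mean: (7 + 14 + 18 + 5 + 7 + 18) / 6 = 11.5
Step 2: Compute squared deviations from the mean:
  (7 - 11.5)^2 = 20.25
  (14 - 11.5)^2 = 6.25
  (18 - 11.5)^2 = 42.25
  (5 - 11.5)^2 = 42.25
  (7 - 11.5)^2 = 20.25
  (18 - 11.5)^2 = 42.25
Step 3: Sum of squared deviations = 173.5
Step 4: Sample variance = 173.5 / 5 = 34.7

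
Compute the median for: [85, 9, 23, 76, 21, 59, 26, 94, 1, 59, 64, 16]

42.5

Step 1: Sort the data in ascending order: [1, 9, 16, 21, 23, 26, 59, 59, 64, 76, 85, 94]
Step 2: The number of values is n = 12.
Step 3: Since n is even, the median is the average of positions 6 and 7:
  Median = (26 + 59) / 2 = 42.5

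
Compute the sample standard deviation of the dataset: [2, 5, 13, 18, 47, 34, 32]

16.6018

Step 1: Compute the mean: 21.5714
Step 2: Sum of squared deviations from the mean: 1653.7143
Step 3: Sample variance = 1653.7143 / 6 = 275.619
Step 4: Standard deviation = sqrt(275.619) = 16.6018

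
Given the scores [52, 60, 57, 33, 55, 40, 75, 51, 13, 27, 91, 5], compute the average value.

46.5833

Step 1: Sum all values: 52 + 60 + 57 + 33 + 55 + 40 + 75 + 51 + 13 + 27 + 91 + 5 = 559
Step 2: Count the number of values: n = 12
Step 3: Mean = sum / n = 559 / 12 = 46.5833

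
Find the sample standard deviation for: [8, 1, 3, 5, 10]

3.6469

Step 1: Compute the mean: 5.4
Step 2: Sum of squared deviations from the mean: 53.2
Step 3: Sample variance = 53.2 / 4 = 13.3
Step 4: Standard deviation = sqrt(13.3) = 3.6469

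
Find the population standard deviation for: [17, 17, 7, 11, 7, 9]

4.2295

Step 1: Compute the mean: 11.3333
Step 2: Sum of squared deviations from the mean: 107.3333
Step 3: Population variance = 107.3333 / 6 = 17.8889
Step 4: Standard deviation = sqrt(17.8889) = 4.2295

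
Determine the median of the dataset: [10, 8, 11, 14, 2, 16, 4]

10

Step 1: Sort the data in ascending order: [2, 4, 8, 10, 11, 14, 16]
Step 2: The number of values is n = 7.
Step 3: Since n is odd, the median is the middle value at position 4: 10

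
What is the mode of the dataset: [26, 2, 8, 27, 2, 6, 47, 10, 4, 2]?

2

Step 1: Count the frequency of each value:
  2: appears 3 time(s)
  4: appears 1 time(s)
  6: appears 1 time(s)
  8: appears 1 time(s)
  10: appears 1 time(s)
  26: appears 1 time(s)
  27: appears 1 time(s)
  47: appears 1 time(s)
Step 2: The value 2 appears most frequently (3 times).
Step 3: Mode = 2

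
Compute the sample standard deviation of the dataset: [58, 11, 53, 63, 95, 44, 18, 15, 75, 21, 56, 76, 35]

26.4682

Step 1: Compute the mean: 47.6923
Step 2: Sum of squared deviations from the mean: 8406.7692
Step 3: Sample variance = 8406.7692 / 12 = 700.5641
Step 4: Standard deviation = sqrt(700.5641) = 26.4682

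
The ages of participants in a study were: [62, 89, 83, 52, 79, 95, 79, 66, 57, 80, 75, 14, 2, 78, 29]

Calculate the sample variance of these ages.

765.2381

Step 1: Compute the mean: (62 + 89 + 83 + 52 + 79 + 95 + 79 + 66 + 57 + 80 + 75 + 14 + 2 + 78 + 29) / 15 = 62.6667
Step 2: Compute squared deviations from the mean:
  (62 - 62.6667)^2 = 0.4444
  (89 - 62.6667)^2 = 693.4444
  (83 - 62.6667)^2 = 413.4444
  (52 - 62.6667)^2 = 113.7778
  (79 - 62.6667)^2 = 266.7778
  (95 - 62.6667)^2 = 1045.4444
  (79 - 62.6667)^2 = 266.7778
  (66 - 62.6667)^2 = 11.1111
  (57 - 62.6667)^2 = 32.1111
  (80 - 62.6667)^2 = 300.4444
  (75 - 62.6667)^2 = 152.1111
  (14 - 62.6667)^2 = 2368.4444
  (2 - 62.6667)^2 = 3680.4444
  (78 - 62.6667)^2 = 235.1111
  (29 - 62.6667)^2 = 1133.4444
Step 3: Sum of squared deviations = 10713.3333
Step 4: Sample variance = 10713.3333 / 14 = 765.2381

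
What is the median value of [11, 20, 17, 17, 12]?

17

Step 1: Sort the data in ascending order: [11, 12, 17, 17, 20]
Step 2: The number of values is n = 5.
Step 3: Since n is odd, the median is the middle value at position 3: 17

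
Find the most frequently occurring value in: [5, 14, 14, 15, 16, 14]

14

Step 1: Count the frequency of each value:
  5: appears 1 time(s)
  14: appears 3 time(s)
  15: appears 1 time(s)
  16: appears 1 time(s)
Step 2: The value 14 appears most frequently (3 times).
Step 3: Mode = 14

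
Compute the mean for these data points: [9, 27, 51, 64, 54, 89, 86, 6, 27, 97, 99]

55.3636

Step 1: Sum all values: 9 + 27 + 51 + 64 + 54 + 89 + 86 + 6 + 27 + 97 + 99 = 609
Step 2: Count the number of values: n = 11
Step 3: Mean = sum / n = 609 / 11 = 55.3636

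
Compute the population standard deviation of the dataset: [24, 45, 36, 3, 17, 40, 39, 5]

15.3333

Step 1: Compute the mean: 26.125
Step 2: Sum of squared deviations from the mean: 1880.875
Step 3: Population variance = 1880.875 / 8 = 235.1094
Step 4: Standard deviation = sqrt(235.1094) = 15.3333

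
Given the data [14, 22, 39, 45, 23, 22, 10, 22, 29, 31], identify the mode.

22

Step 1: Count the frequency of each value:
  10: appears 1 time(s)
  14: appears 1 time(s)
  22: appears 3 time(s)
  23: appears 1 time(s)
  29: appears 1 time(s)
  31: appears 1 time(s)
  39: appears 1 time(s)
  45: appears 1 time(s)
Step 2: The value 22 appears most frequently (3 times).
Step 3: Mode = 22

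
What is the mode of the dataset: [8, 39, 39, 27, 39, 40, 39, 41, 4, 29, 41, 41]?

39

Step 1: Count the frequency of each value:
  4: appears 1 time(s)
  8: appears 1 time(s)
  27: appears 1 time(s)
  29: appears 1 time(s)
  39: appears 4 time(s)
  40: appears 1 time(s)
  41: appears 3 time(s)
Step 2: The value 39 appears most frequently (4 times).
Step 3: Mode = 39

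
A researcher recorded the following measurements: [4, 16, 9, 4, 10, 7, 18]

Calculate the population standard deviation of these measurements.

5.091

Step 1: Compute the mean: 9.7143
Step 2: Sum of squared deviations from the mean: 181.4286
Step 3: Population variance = 181.4286 / 7 = 25.9184
Step 4: Standard deviation = sqrt(25.9184) = 5.091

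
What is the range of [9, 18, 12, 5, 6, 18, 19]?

14

Step 1: Identify the maximum value: max = 19
Step 2: Identify the minimum value: min = 5
Step 3: Range = max - min = 19 - 5 = 14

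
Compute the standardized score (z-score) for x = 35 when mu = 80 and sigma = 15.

-3

Step 1: Recall the z-score formula: z = (x - mu) / sigma
Step 2: Substitute values: z = (35 - 80) / 15
Step 3: z = -45 / 15 = -3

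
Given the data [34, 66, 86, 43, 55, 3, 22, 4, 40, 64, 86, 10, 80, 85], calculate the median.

49

Step 1: Sort the data in ascending order: [3, 4, 10, 22, 34, 40, 43, 55, 64, 66, 80, 85, 86, 86]
Step 2: The number of values is n = 14.
Step 3: Since n is even, the median is the average of positions 7 and 8:
  Median = (43 + 55) / 2 = 49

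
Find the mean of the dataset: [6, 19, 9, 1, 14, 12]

10.1667

Step 1: Sum all values: 6 + 19 + 9 + 1 + 14 + 12 = 61
Step 2: Count the number of values: n = 6
Step 3: Mean = sum / n = 61 / 6 = 10.1667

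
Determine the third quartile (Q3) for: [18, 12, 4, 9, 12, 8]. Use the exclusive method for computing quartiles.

13.5

Step 1: Sort the data: [4, 8, 9, 12, 12, 18]
Step 2: n = 6
Step 3: Using the exclusive quartile method:
  Q1 = 7
  Q2 (median) = 10.5
  Q3 = 13.5
  IQR = Q3 - Q1 = 13.5 - 7 = 6.5
Step 4: Q3 = 13.5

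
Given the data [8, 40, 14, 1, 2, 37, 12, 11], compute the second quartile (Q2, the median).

11.5

Step 1: Sort the data: [1, 2, 8, 11, 12, 14, 37, 40]
Step 2: n = 8
Step 3: Q2 is the median. Since n is even, it is the average of the values at positions 4 and 5:
  Q2 = (11 + 12) / 2 = 11.5
Step 4: Q2 = 11.5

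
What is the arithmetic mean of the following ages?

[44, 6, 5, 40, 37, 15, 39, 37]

27.875

Step 1: Sum all values: 44 + 6 + 5 + 40 + 37 + 15 + 39 + 37 = 223
Step 2: Count the number of values: n = 8
Step 3: Mean = sum / n = 223 / 8 = 27.875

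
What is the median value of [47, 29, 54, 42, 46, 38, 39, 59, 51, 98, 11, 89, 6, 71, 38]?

46

Step 1: Sort the data in ascending order: [6, 11, 29, 38, 38, 39, 42, 46, 47, 51, 54, 59, 71, 89, 98]
Step 2: The number of values is n = 15.
Step 3: Since n is odd, the median is the middle value at position 8: 46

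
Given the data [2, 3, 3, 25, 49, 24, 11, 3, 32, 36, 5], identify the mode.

3

Step 1: Count the frequency of each value:
  2: appears 1 time(s)
  3: appears 3 time(s)
  5: appears 1 time(s)
  11: appears 1 time(s)
  24: appears 1 time(s)
  25: appears 1 time(s)
  32: appears 1 time(s)
  36: appears 1 time(s)
  49: appears 1 time(s)
Step 2: The value 3 appears most frequently (3 times).
Step 3: Mode = 3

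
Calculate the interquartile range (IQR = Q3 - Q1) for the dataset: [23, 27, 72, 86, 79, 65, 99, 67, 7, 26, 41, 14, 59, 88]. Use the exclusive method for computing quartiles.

55.5

Step 1: Sort the data: [7, 14, 23, 26, 27, 41, 59, 65, 67, 72, 79, 86, 88, 99]
Step 2: n = 14
Step 3: Using the exclusive quartile method:
  Q1 = 25.25
  Q2 (median) = 62
  Q3 = 80.75
  IQR = Q3 - Q1 = 80.75 - 25.25 = 55.5
Step 4: IQR = 55.5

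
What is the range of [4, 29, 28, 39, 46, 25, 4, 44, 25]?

42

Step 1: Identify the maximum value: max = 46
Step 2: Identify the minimum value: min = 4
Step 3: Range = max - min = 46 - 4 = 42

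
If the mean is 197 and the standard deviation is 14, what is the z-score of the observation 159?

-2.7143

Step 1: Recall the z-score formula: z = (x - mu) / sigma
Step 2: Substitute values: z = (159 - 197) / 14
Step 3: z = -38 / 14 = -2.7143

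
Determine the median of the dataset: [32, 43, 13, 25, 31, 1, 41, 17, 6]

25

Step 1: Sort the data in ascending order: [1, 6, 13, 17, 25, 31, 32, 41, 43]
Step 2: The number of values is n = 9.
Step 3: Since n is odd, the median is the middle value at position 5: 25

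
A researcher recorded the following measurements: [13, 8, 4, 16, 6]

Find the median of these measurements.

8

Step 1: Sort the data in ascending order: [4, 6, 8, 13, 16]
Step 2: The number of values is n = 5.
Step 3: Since n is odd, the median is the middle value at position 3: 8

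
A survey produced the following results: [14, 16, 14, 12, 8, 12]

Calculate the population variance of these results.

6.2222

Step 1: Compute the mean: (14 + 16 + 14 + 12 + 8 + 12) / 6 = 12.6667
Step 2: Compute squared deviations from the mean:
  (14 - 12.6667)^2 = 1.7778
  (16 - 12.6667)^2 = 11.1111
  (14 - 12.6667)^2 = 1.7778
  (12 - 12.6667)^2 = 0.4444
  (8 - 12.6667)^2 = 21.7778
  (12 - 12.6667)^2 = 0.4444
Step 3: Sum of squared deviations = 37.3333
Step 4: Population variance = 37.3333 / 6 = 6.2222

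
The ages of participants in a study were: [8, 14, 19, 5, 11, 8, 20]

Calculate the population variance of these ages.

28.4082

Step 1: Compute the mean: (8 + 14 + 19 + 5 + 11 + 8 + 20) / 7 = 12.1429
Step 2: Compute squared deviations from the mean:
  (8 - 12.1429)^2 = 17.1633
  (14 - 12.1429)^2 = 3.449
  (19 - 12.1429)^2 = 47.0204
  (5 - 12.1429)^2 = 51.0204
  (11 - 12.1429)^2 = 1.3061
  (8 - 12.1429)^2 = 17.1633
  (20 - 12.1429)^2 = 61.7347
Step 3: Sum of squared deviations = 198.8571
Step 4: Population variance = 198.8571 / 7 = 28.4082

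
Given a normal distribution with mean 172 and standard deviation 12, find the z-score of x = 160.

-1

Step 1: Recall the z-score formula: z = (x - mu) / sigma
Step 2: Substitute values: z = (160 - 172) / 12
Step 3: z = -12 / 12 = -1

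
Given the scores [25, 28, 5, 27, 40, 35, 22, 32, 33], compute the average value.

27.4444

Step 1: Sum all values: 25 + 28 + 5 + 27 + 40 + 35 + 22 + 32 + 33 = 247
Step 2: Count the number of values: n = 9
Step 3: Mean = sum / n = 247 / 9 = 27.4444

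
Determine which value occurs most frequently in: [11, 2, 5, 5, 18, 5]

5

Step 1: Count the frequency of each value:
  2: appears 1 time(s)
  5: appears 3 time(s)
  11: appears 1 time(s)
  18: appears 1 time(s)
Step 2: The value 5 appears most frequently (3 times).
Step 3: Mode = 5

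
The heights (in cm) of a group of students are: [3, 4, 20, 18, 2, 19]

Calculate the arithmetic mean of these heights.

11

Step 1: Sum all values: 3 + 4 + 20 + 18 + 2 + 19 = 66
Step 2: Count the number of values: n = 6
Step 3: Mean = sum / n = 66 / 6 = 11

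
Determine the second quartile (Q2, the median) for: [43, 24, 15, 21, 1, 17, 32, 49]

22.5

Step 1: Sort the data: [1, 15, 17, 21, 24, 32, 43, 49]
Step 2: n = 8
Step 3: Q2 is the median. Since n is even, it is the average of the values at positions 4 and 5:
  Q2 = (21 + 24) / 2 = 22.5
Step 4: Q2 = 22.5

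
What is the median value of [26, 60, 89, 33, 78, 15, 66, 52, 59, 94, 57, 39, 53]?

57

Step 1: Sort the data in ascending order: [15, 26, 33, 39, 52, 53, 57, 59, 60, 66, 78, 89, 94]
Step 2: The number of values is n = 13.
Step 3: Since n is odd, the median is the middle value at position 7: 57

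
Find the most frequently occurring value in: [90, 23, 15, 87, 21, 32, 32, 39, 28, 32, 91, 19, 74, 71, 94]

32

Step 1: Count the frequency of each value:
  15: appears 1 time(s)
  19: appears 1 time(s)
  21: appears 1 time(s)
  23: appears 1 time(s)
  28: appears 1 time(s)
  32: appears 3 time(s)
  39: appears 1 time(s)
  71: appears 1 time(s)
  74: appears 1 time(s)
  87: appears 1 time(s)
  90: appears 1 time(s)
  91: appears 1 time(s)
  94: appears 1 time(s)
Step 2: The value 32 appears most frequently (3 times).
Step 3: Mode = 32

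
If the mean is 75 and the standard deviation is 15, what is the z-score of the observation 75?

0

Step 1: Recall the z-score formula: z = (x - mu) / sigma
Step 2: Substitute values: z = (75 - 75) / 15
Step 3: z = 0 / 15 = 0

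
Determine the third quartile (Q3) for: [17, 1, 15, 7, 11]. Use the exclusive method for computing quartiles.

16

Step 1: Sort the data: [1, 7, 11, 15, 17]
Step 2: n = 5
Step 3: Using the exclusive quartile method:
  Q1 = 4
  Q2 (median) = 11
  Q3 = 16
  IQR = Q3 - Q1 = 16 - 4 = 12
Step 4: Q3 = 16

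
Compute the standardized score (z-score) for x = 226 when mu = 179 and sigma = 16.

2.9375

Step 1: Recall the z-score formula: z = (x - mu) / sigma
Step 2: Substitute values: z = (226 - 179) / 16
Step 3: z = 47 / 16 = 2.9375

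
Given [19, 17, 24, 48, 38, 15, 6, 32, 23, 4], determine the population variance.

169.64

Step 1: Compute the mean: (19 + 17 + 24 + 48 + 38 + 15 + 6 + 32 + 23 + 4) / 10 = 22.6
Step 2: Compute squared deviations from the mean:
  (19 - 22.6)^2 = 12.96
  (17 - 22.6)^2 = 31.36
  (24 - 22.6)^2 = 1.96
  (48 - 22.6)^2 = 645.16
  (38 - 22.6)^2 = 237.16
  (15 - 22.6)^2 = 57.76
  (6 - 22.6)^2 = 275.56
  (32 - 22.6)^2 = 88.36
  (23 - 22.6)^2 = 0.16
  (4 - 22.6)^2 = 345.96
Step 3: Sum of squared deviations = 1696.4
Step 4: Population variance = 1696.4 / 10 = 169.64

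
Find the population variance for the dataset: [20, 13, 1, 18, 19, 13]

41.3333

Step 1: Compute the mean: (20 + 13 + 1 + 18 + 19 + 13) / 6 = 14
Step 2: Compute squared deviations from the mean:
  (20 - 14)^2 = 36
  (13 - 14)^2 = 1
  (1 - 14)^2 = 169
  (18 - 14)^2 = 16
  (19 - 14)^2 = 25
  (13 - 14)^2 = 1
Step 3: Sum of squared deviations = 248
Step 4: Population variance = 248 / 6 = 41.3333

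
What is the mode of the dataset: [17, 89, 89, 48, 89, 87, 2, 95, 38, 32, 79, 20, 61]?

89

Step 1: Count the frequency of each value:
  2: appears 1 time(s)
  17: appears 1 time(s)
  20: appears 1 time(s)
  32: appears 1 time(s)
  38: appears 1 time(s)
  48: appears 1 time(s)
  61: appears 1 time(s)
  79: appears 1 time(s)
  87: appears 1 time(s)
  89: appears 3 time(s)
  95: appears 1 time(s)
Step 2: The value 89 appears most frequently (3 times).
Step 3: Mode = 89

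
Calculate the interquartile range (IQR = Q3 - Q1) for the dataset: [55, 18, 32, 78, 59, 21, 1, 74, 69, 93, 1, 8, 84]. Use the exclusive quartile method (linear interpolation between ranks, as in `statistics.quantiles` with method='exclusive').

63

Step 1: Sort the data: [1, 1, 8, 18, 21, 32, 55, 59, 69, 74, 78, 84, 93]
Step 2: n = 13
Step 3: Using the exclusive quartile method:
  Q1 = 13
  Q2 (median) = 55
  Q3 = 76
  IQR = Q3 - Q1 = 76 - 13 = 63
Step 4: IQR = 63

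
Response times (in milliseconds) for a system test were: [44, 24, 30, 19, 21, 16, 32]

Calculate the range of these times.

28

Step 1: Identify the maximum value: max = 44
Step 2: Identify the minimum value: min = 16
Step 3: Range = max - min = 44 - 16 = 28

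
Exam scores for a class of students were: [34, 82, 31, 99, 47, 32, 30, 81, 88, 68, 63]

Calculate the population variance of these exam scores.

606.4298

Step 1: Compute the mean: (34 + 82 + 31 + 99 + 47 + 32 + 30 + 81 + 88 + 68 + 63) / 11 = 59.5455
Step 2: Compute squared deviations from the mean:
  (34 - 59.5455)^2 = 652.5702
  (82 - 59.5455)^2 = 504.2066
  (31 - 59.5455)^2 = 814.843
  (99 - 59.5455)^2 = 1556.6612
  (47 - 59.5455)^2 = 157.3884
  (32 - 59.5455)^2 = 758.7521
  (30 - 59.5455)^2 = 872.9339
  (81 - 59.5455)^2 = 460.2975
  (88 - 59.5455)^2 = 809.6612
  (68 - 59.5455)^2 = 71.4793
  (63 - 59.5455)^2 = 11.9339
Step 3: Sum of squared deviations = 6670.7273
Step 4: Population variance = 6670.7273 / 11 = 606.4298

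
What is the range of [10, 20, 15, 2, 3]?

18

Step 1: Identify the maximum value: max = 20
Step 2: Identify the minimum value: min = 2
Step 3: Range = max - min = 20 - 2 = 18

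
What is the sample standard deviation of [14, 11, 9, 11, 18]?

3.5071

Step 1: Compute the mean: 12.6
Step 2: Sum of squared deviations from the mean: 49.2
Step 3: Sample variance = 49.2 / 4 = 12.3
Step 4: Standard deviation = sqrt(12.3) = 3.5071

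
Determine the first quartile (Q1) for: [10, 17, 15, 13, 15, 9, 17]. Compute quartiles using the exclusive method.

10

Step 1: Sort the data: [9, 10, 13, 15, 15, 17, 17]
Step 2: n = 7
Step 3: Using the exclusive quartile method:
  Q1 = 10
  Q2 (median) = 15
  Q3 = 17
  IQR = Q3 - Q1 = 17 - 10 = 7
Step 4: Q1 = 10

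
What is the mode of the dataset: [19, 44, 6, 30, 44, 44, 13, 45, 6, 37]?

44

Step 1: Count the frequency of each value:
  6: appears 2 time(s)
  13: appears 1 time(s)
  19: appears 1 time(s)
  30: appears 1 time(s)
  37: appears 1 time(s)
  44: appears 3 time(s)
  45: appears 1 time(s)
Step 2: The value 44 appears most frequently (3 times).
Step 3: Mode = 44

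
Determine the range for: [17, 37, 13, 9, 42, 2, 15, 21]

40

Step 1: Identify the maximum value: max = 42
Step 2: Identify the minimum value: min = 2
Step 3: Range = max - min = 42 - 2 = 40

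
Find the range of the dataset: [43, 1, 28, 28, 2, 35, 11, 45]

44

Step 1: Identify the maximum value: max = 45
Step 2: Identify the minimum value: min = 1
Step 3: Range = max - min = 45 - 1 = 44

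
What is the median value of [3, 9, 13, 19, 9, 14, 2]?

9

Step 1: Sort the data in ascending order: [2, 3, 9, 9, 13, 14, 19]
Step 2: The number of values is n = 7.
Step 3: Since n is odd, the median is the middle value at position 4: 9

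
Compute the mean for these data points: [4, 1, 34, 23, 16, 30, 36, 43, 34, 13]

23.4

Step 1: Sum all values: 4 + 1 + 34 + 23 + 16 + 30 + 36 + 43 + 34 + 13 = 234
Step 2: Count the number of values: n = 10
Step 3: Mean = sum / n = 234 / 10 = 23.4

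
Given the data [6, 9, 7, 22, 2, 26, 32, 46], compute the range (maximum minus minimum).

44

Step 1: Identify the maximum value: max = 46
Step 2: Identify the minimum value: min = 2
Step 3: Range = max - min = 46 - 2 = 44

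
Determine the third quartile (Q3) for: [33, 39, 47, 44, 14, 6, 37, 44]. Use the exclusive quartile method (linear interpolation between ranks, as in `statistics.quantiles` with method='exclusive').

44

Step 1: Sort the data: [6, 14, 33, 37, 39, 44, 44, 47]
Step 2: n = 8
Step 3: Using the exclusive quartile method:
  Q1 = 18.75
  Q2 (median) = 38
  Q3 = 44
  IQR = Q3 - Q1 = 44 - 18.75 = 25.25
Step 4: Q3 = 44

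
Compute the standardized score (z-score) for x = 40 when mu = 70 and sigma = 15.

-2

Step 1: Recall the z-score formula: z = (x - mu) / sigma
Step 2: Substitute values: z = (40 - 70) / 15
Step 3: z = -30 / 15 = -2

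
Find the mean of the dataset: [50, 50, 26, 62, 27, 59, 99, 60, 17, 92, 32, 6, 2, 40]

44.4286

Step 1: Sum all values: 50 + 50 + 26 + 62 + 27 + 59 + 99 + 60 + 17 + 92 + 32 + 6 + 2 + 40 = 622
Step 2: Count the number of values: n = 14
Step 3: Mean = sum / n = 622 / 14 = 44.4286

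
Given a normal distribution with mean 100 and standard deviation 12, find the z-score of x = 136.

3

Step 1: Recall the z-score formula: z = (x - mu) / sigma
Step 2: Substitute values: z = (136 - 100) / 12
Step 3: z = 36 / 12 = 3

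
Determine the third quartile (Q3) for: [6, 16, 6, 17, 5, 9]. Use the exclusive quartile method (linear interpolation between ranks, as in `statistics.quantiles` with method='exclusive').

16.25

Step 1: Sort the data: [5, 6, 6, 9, 16, 17]
Step 2: n = 6
Step 3: Using the exclusive quartile method:
  Q1 = 5.75
  Q2 (median) = 7.5
  Q3 = 16.25
  IQR = Q3 - Q1 = 16.25 - 5.75 = 10.5
Step 4: Q3 = 16.25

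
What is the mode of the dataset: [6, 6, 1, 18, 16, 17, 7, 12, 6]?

6

Step 1: Count the frequency of each value:
  1: appears 1 time(s)
  6: appears 3 time(s)
  7: appears 1 time(s)
  12: appears 1 time(s)
  16: appears 1 time(s)
  17: appears 1 time(s)
  18: appears 1 time(s)
Step 2: The value 6 appears most frequently (3 times).
Step 3: Mode = 6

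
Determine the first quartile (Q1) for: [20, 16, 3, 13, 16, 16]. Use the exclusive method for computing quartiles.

10.5

Step 1: Sort the data: [3, 13, 16, 16, 16, 20]
Step 2: n = 6
Step 3: Using the exclusive quartile method:
  Q1 = 10.5
  Q2 (median) = 16
  Q3 = 17
  IQR = Q3 - Q1 = 17 - 10.5 = 6.5
Step 4: Q1 = 10.5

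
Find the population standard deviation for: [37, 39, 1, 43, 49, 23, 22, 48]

15.3195

Step 1: Compute the mean: 32.75
Step 2: Sum of squared deviations from the mean: 1877.5
Step 3: Population variance = 1877.5 / 8 = 234.6875
Step 4: Standard deviation = sqrt(234.6875) = 15.3195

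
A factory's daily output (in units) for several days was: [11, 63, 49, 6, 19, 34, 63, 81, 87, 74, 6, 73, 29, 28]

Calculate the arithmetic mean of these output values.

44.5

Step 1: Sum all values: 11 + 63 + 49 + 6 + 19 + 34 + 63 + 81 + 87 + 74 + 6 + 73 + 29 + 28 = 623
Step 2: Count the number of values: n = 14
Step 3: Mean = sum / n = 623 / 14 = 44.5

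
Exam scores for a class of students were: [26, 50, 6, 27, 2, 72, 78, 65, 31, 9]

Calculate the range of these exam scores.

76

Step 1: Identify the maximum value: max = 78
Step 2: Identify the minimum value: min = 2
Step 3: Range = max - min = 78 - 2 = 76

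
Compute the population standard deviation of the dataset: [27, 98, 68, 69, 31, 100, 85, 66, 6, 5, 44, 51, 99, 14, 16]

33.3216

Step 1: Compute the mean: 51.9333
Step 2: Sum of squared deviations from the mean: 16654.9333
Step 3: Population variance = 16654.9333 / 15 = 1110.3289
Step 4: Standard deviation = sqrt(1110.3289) = 33.3216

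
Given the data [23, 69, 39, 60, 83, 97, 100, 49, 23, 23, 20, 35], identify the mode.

23

Step 1: Count the frequency of each value:
  20: appears 1 time(s)
  23: appears 3 time(s)
  35: appears 1 time(s)
  39: appears 1 time(s)
  49: appears 1 time(s)
  60: appears 1 time(s)
  69: appears 1 time(s)
  83: appears 1 time(s)
  97: appears 1 time(s)
  100: appears 1 time(s)
Step 2: The value 23 appears most frequently (3 times).
Step 3: Mode = 23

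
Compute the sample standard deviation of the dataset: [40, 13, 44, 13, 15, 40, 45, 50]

15.9194

Step 1: Compute the mean: 32.5
Step 2: Sum of squared deviations from the mean: 1774
Step 3: Sample variance = 1774 / 7 = 253.4286
Step 4: Standard deviation = sqrt(253.4286) = 15.9194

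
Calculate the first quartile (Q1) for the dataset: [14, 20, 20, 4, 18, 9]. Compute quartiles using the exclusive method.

7.75

Step 1: Sort the data: [4, 9, 14, 18, 20, 20]
Step 2: n = 6
Step 3: Using the exclusive quartile method:
  Q1 = 7.75
  Q2 (median) = 16
  Q3 = 20
  IQR = Q3 - Q1 = 20 - 7.75 = 12.25
Step 4: Q1 = 7.75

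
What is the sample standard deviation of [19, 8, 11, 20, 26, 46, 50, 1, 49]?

18.5817

Step 1: Compute the mean: 25.5556
Step 2: Sum of squared deviations from the mean: 2762.2222
Step 3: Sample variance = 2762.2222 / 8 = 345.2778
Step 4: Standard deviation = sqrt(345.2778) = 18.5817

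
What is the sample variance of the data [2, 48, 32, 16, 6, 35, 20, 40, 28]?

238.4444

Step 1: Compute the mean: (2 + 48 + 32 + 16 + 6 + 35 + 20 + 40 + 28) / 9 = 25.2222
Step 2: Compute squared deviations from the mean:
  (2 - 25.2222)^2 = 539.2716
  (48 - 25.2222)^2 = 518.8272
  (32 - 25.2222)^2 = 45.9383
  (16 - 25.2222)^2 = 85.0494
  (6 - 25.2222)^2 = 369.4938
  (35 - 25.2222)^2 = 95.6049
  (20 - 25.2222)^2 = 27.2716
  (40 - 25.2222)^2 = 218.3827
  (28 - 25.2222)^2 = 7.716
Step 3: Sum of squared deviations = 1907.5556
Step 4: Sample variance = 1907.5556 / 8 = 238.4444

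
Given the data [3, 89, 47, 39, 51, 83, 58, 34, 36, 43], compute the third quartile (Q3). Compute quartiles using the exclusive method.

64.25

Step 1: Sort the data: [3, 34, 36, 39, 43, 47, 51, 58, 83, 89]
Step 2: n = 10
Step 3: Using the exclusive quartile method:
  Q1 = 35.5
  Q2 (median) = 45
  Q3 = 64.25
  IQR = Q3 - Q1 = 64.25 - 35.5 = 28.75
Step 4: Q3 = 64.25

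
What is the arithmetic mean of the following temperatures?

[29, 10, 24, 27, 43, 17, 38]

26.8571

Step 1: Sum all values: 29 + 10 + 24 + 27 + 43 + 17 + 38 = 188
Step 2: Count the number of values: n = 7
Step 3: Mean = sum / n = 188 / 7 = 26.8571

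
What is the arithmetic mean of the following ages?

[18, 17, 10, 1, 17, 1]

10.6667

Step 1: Sum all values: 18 + 17 + 10 + 1 + 17 + 1 = 64
Step 2: Count the number of values: n = 6
Step 3: Mean = sum / n = 64 / 6 = 10.6667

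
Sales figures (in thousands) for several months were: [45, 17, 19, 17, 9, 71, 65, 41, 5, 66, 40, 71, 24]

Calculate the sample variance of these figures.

593.3974

Step 1: Compute the mean: (45 + 17 + 19 + 17 + 9 + 71 + 65 + 41 + 5 + 66 + 40 + 71 + 24) / 13 = 37.6923
Step 2: Compute squared deviations from the mean:
  (45 - 37.6923)^2 = 53.4024
  (17 - 37.6923)^2 = 428.1716
  (19 - 37.6923)^2 = 349.4024
  (17 - 37.6923)^2 = 428.1716
  (9 - 37.6923)^2 = 823.2485
  (71 - 37.6923)^2 = 1109.4024
  (65 - 37.6923)^2 = 745.7101
  (41 - 37.6923)^2 = 10.9408
  (5 - 37.6923)^2 = 1068.787
  (66 - 37.6923)^2 = 801.3254
  (40 - 37.6923)^2 = 5.3254
  (71 - 37.6923)^2 = 1109.4024
  (24 - 37.6923)^2 = 187.4793
Step 3: Sum of squared deviations = 7120.7692
Step 4: Sample variance = 7120.7692 / 12 = 593.3974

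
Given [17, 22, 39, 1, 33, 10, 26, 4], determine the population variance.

161

Step 1: Compute the mean: (17 + 22 + 39 + 1 + 33 + 10 + 26 + 4) / 8 = 19
Step 2: Compute squared deviations from the mean:
  (17 - 19)^2 = 4
  (22 - 19)^2 = 9
  (39 - 19)^2 = 400
  (1 - 19)^2 = 324
  (33 - 19)^2 = 196
  (10 - 19)^2 = 81
  (26 - 19)^2 = 49
  (4 - 19)^2 = 225
Step 3: Sum of squared deviations = 1288
Step 4: Population variance = 1288 / 8 = 161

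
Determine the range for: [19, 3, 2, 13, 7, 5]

17

Step 1: Identify the maximum value: max = 19
Step 2: Identify the minimum value: min = 2
Step 3: Range = max - min = 19 - 2 = 17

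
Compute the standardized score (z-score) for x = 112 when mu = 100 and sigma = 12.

1

Step 1: Recall the z-score formula: z = (x - mu) / sigma
Step 2: Substitute values: z = (112 - 100) / 12
Step 3: z = 12 / 12 = 1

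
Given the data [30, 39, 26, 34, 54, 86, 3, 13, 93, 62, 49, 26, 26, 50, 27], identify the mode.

26

Step 1: Count the frequency of each value:
  3: appears 1 time(s)
  13: appears 1 time(s)
  26: appears 3 time(s)
  27: appears 1 time(s)
  30: appears 1 time(s)
  34: appears 1 time(s)
  39: appears 1 time(s)
  49: appears 1 time(s)
  50: appears 1 time(s)
  54: appears 1 time(s)
  62: appears 1 time(s)
  86: appears 1 time(s)
  93: appears 1 time(s)
Step 2: The value 26 appears most frequently (3 times).
Step 3: Mode = 26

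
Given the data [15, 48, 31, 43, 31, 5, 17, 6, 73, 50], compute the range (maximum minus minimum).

68

Step 1: Identify the maximum value: max = 73
Step 2: Identify the minimum value: min = 5
Step 3: Range = max - min = 73 - 5 = 68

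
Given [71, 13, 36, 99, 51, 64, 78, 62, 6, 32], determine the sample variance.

864.1778

Step 1: Compute the mean: (71 + 13 + 36 + 99 + 51 + 64 + 78 + 62 + 6 + 32) / 10 = 51.2
Step 2: Compute squared deviations from the mean:
  (71 - 51.2)^2 = 392.04
  (13 - 51.2)^2 = 1459.24
  (36 - 51.2)^2 = 231.04
  (99 - 51.2)^2 = 2284.84
  (51 - 51.2)^2 = 0.04
  (64 - 51.2)^2 = 163.84
  (78 - 51.2)^2 = 718.24
  (62 - 51.2)^2 = 116.64
  (6 - 51.2)^2 = 2043.04
  (32 - 51.2)^2 = 368.64
Step 3: Sum of squared deviations = 7777.6
Step 4: Sample variance = 7777.6 / 9 = 864.1778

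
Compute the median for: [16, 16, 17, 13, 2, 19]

16

Step 1: Sort the data in ascending order: [2, 13, 16, 16, 17, 19]
Step 2: The number of values is n = 6.
Step 3: Since n is even, the median is the average of positions 3 and 4:
  Median = (16 + 16) / 2 = 16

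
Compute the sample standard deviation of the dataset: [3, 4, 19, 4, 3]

6.9498

Step 1: Compute the mean: 6.6
Step 2: Sum of squared deviations from the mean: 193.2
Step 3: Sample variance = 193.2 / 4 = 48.3
Step 4: Standard deviation = sqrt(48.3) = 6.9498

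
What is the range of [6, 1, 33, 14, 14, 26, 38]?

37

Step 1: Identify the maximum value: max = 38
Step 2: Identify the minimum value: min = 1
Step 3: Range = max - min = 38 - 1 = 37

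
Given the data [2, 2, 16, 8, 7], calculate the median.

7

Step 1: Sort the data in ascending order: [2, 2, 7, 8, 16]
Step 2: The number of values is n = 5.
Step 3: Since n is odd, the median is the middle value at position 3: 7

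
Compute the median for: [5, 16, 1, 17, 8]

8

Step 1: Sort the data in ascending order: [1, 5, 8, 16, 17]
Step 2: The number of values is n = 5.
Step 3: Since n is odd, the median is the middle value at position 3: 8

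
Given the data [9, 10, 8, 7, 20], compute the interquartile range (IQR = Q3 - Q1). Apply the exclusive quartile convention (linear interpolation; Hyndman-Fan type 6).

7.5

Step 1: Sort the data: [7, 8, 9, 10, 20]
Step 2: n = 5
Step 3: Using the exclusive quartile method:
  Q1 = 7.5
  Q2 (median) = 9
  Q3 = 15
  IQR = Q3 - Q1 = 15 - 7.5 = 7.5
Step 4: IQR = 7.5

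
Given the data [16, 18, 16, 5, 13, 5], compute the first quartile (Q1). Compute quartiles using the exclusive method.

5

Step 1: Sort the data: [5, 5, 13, 16, 16, 18]
Step 2: n = 6
Step 3: Using the exclusive quartile method:
  Q1 = 5
  Q2 (median) = 14.5
  Q3 = 16.5
  IQR = Q3 - Q1 = 16.5 - 5 = 11.5
Step 4: Q1 = 5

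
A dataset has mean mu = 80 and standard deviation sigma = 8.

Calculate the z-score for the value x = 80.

0

Step 1: Recall the z-score formula: z = (x - mu) / sigma
Step 2: Substitute values: z = (80 - 80) / 8
Step 3: z = 0 / 8 = 0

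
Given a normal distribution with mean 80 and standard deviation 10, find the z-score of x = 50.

-3

Step 1: Recall the z-score formula: z = (x - mu) / sigma
Step 2: Substitute values: z = (50 - 80) / 10
Step 3: z = -30 / 10 = -3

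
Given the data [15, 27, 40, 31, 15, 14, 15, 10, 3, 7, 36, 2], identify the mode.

15

Step 1: Count the frequency of each value:
  2: appears 1 time(s)
  3: appears 1 time(s)
  7: appears 1 time(s)
  10: appears 1 time(s)
  14: appears 1 time(s)
  15: appears 3 time(s)
  27: appears 1 time(s)
  31: appears 1 time(s)
  36: appears 1 time(s)
  40: appears 1 time(s)
Step 2: The value 15 appears most frequently (3 times).
Step 3: Mode = 15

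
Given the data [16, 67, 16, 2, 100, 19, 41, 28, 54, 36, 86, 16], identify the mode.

16

Step 1: Count the frequency of each value:
  2: appears 1 time(s)
  16: appears 3 time(s)
  19: appears 1 time(s)
  28: appears 1 time(s)
  36: appears 1 time(s)
  41: appears 1 time(s)
  54: appears 1 time(s)
  67: appears 1 time(s)
  86: appears 1 time(s)
  100: appears 1 time(s)
Step 2: The value 16 appears most frequently (3 times).
Step 3: Mode = 16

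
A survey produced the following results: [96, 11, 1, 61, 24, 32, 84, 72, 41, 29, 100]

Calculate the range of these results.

99

Step 1: Identify the maximum value: max = 100
Step 2: Identify the minimum value: min = 1
Step 3: Range = max - min = 100 - 1 = 99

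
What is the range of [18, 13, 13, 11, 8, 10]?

10

Step 1: Identify the maximum value: max = 18
Step 2: Identify the minimum value: min = 8
Step 3: Range = max - min = 18 - 8 = 10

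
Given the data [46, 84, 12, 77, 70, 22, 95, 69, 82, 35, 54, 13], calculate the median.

61.5

Step 1: Sort the data in ascending order: [12, 13, 22, 35, 46, 54, 69, 70, 77, 82, 84, 95]
Step 2: The number of values is n = 12.
Step 3: Since n is even, the median is the average of positions 6 and 7:
  Median = (54 + 69) / 2 = 61.5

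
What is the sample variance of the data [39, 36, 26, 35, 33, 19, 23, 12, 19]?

86.8611

Step 1: Compute the mean: (39 + 36 + 26 + 35 + 33 + 19 + 23 + 12 + 19) / 9 = 26.8889
Step 2: Compute squared deviations from the mean:
  (39 - 26.8889)^2 = 146.679
  (36 - 26.8889)^2 = 83.0123
  (26 - 26.8889)^2 = 0.7901
  (35 - 26.8889)^2 = 65.7901
  (33 - 26.8889)^2 = 37.3457
  (19 - 26.8889)^2 = 62.2346
  (23 - 26.8889)^2 = 15.1235
  (12 - 26.8889)^2 = 221.679
  (19 - 26.8889)^2 = 62.2346
Step 3: Sum of squared deviations = 694.8889
Step 4: Sample variance = 694.8889 / 8 = 86.8611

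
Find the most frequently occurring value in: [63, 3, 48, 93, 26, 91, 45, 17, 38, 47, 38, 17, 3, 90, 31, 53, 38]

38

Step 1: Count the frequency of each value:
  3: appears 2 time(s)
  17: appears 2 time(s)
  26: appears 1 time(s)
  31: appears 1 time(s)
  38: appears 3 time(s)
  45: appears 1 time(s)
  47: appears 1 time(s)
  48: appears 1 time(s)
  53: appears 1 time(s)
  63: appears 1 time(s)
  90: appears 1 time(s)
  91: appears 1 time(s)
  93: appears 1 time(s)
Step 2: The value 38 appears most frequently (3 times).
Step 3: Mode = 38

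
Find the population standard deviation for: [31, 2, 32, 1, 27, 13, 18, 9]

11.629

Step 1: Compute the mean: 16.625
Step 2: Sum of squared deviations from the mean: 1081.875
Step 3: Population variance = 1081.875 / 8 = 135.2344
Step 4: Standard deviation = sqrt(135.2344) = 11.629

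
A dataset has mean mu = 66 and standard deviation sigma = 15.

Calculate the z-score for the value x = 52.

-0.9333

Step 1: Recall the z-score formula: z = (x - mu) / sigma
Step 2: Substitute values: z = (52 - 66) / 15
Step 3: z = -14 / 15 = -0.9333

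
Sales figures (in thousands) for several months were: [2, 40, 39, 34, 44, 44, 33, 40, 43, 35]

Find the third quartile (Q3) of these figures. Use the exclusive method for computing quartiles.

43.25

Step 1: Sort the data: [2, 33, 34, 35, 39, 40, 40, 43, 44, 44]
Step 2: n = 10
Step 3: Using the exclusive quartile method:
  Q1 = 33.75
  Q2 (median) = 39.5
  Q3 = 43.25
  IQR = Q3 - Q1 = 43.25 - 33.75 = 9.5
Step 4: Q3 = 43.25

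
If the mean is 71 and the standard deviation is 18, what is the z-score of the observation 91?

1.1111

Step 1: Recall the z-score formula: z = (x - mu) / sigma
Step 2: Substitute values: z = (91 - 71) / 18
Step 3: z = 20 / 18 = 1.1111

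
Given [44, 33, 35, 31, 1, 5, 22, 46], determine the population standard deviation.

15.616

Step 1: Compute the mean: 27.125
Step 2: Sum of squared deviations from the mean: 1950.875
Step 3: Population variance = 1950.875 / 8 = 243.8594
Step 4: Standard deviation = sqrt(243.8594) = 15.616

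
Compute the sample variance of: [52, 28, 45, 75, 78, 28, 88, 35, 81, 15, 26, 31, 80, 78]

674.4396

Step 1: Compute the mean: (52 + 28 + 45 + 75 + 78 + 28 + 88 + 35 + 81 + 15 + 26 + 31 + 80 + 78) / 14 = 52.8571
Step 2: Compute squared deviations from the mean:
  (52 - 52.8571)^2 = 0.7347
  (28 - 52.8571)^2 = 617.8776
  (45 - 52.8571)^2 = 61.7347
  (75 - 52.8571)^2 = 490.3061
  (78 - 52.8571)^2 = 632.1633
  (28 - 52.8571)^2 = 617.8776
  (88 - 52.8571)^2 = 1235.0204
  (35 - 52.8571)^2 = 318.8776
  (81 - 52.8571)^2 = 792.0204
  (15 - 52.8571)^2 = 1433.1633
  (26 - 52.8571)^2 = 721.3061
  (31 - 52.8571)^2 = 477.7347
  (80 - 52.8571)^2 = 736.7347
  (78 - 52.8571)^2 = 632.1633
Step 3: Sum of squared deviations = 8767.7143
Step 4: Sample variance = 8767.7143 / 13 = 674.4396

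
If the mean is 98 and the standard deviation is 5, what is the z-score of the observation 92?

-1.2

Step 1: Recall the z-score formula: z = (x - mu) / sigma
Step 2: Substitute values: z = (92 - 98) / 5
Step 3: z = -6 / 5 = -1.2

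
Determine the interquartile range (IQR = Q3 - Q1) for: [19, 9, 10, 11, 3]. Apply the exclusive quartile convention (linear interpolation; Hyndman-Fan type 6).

9

Step 1: Sort the data: [3, 9, 10, 11, 19]
Step 2: n = 5
Step 3: Using the exclusive quartile method:
  Q1 = 6
  Q2 (median) = 10
  Q3 = 15
  IQR = Q3 - Q1 = 15 - 6 = 9
Step 4: IQR = 9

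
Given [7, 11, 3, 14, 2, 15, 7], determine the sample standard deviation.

5.0943

Step 1: Compute the mean: 8.4286
Step 2: Sum of squared deviations from the mean: 155.7143
Step 3: Sample variance = 155.7143 / 6 = 25.9524
Step 4: Standard deviation = sqrt(25.9524) = 5.0943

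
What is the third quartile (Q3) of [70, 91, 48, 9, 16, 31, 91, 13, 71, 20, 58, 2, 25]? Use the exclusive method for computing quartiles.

70.5

Step 1: Sort the data: [2, 9, 13, 16, 20, 25, 31, 48, 58, 70, 71, 91, 91]
Step 2: n = 13
Step 3: Using the exclusive quartile method:
  Q1 = 14.5
  Q2 (median) = 31
  Q3 = 70.5
  IQR = Q3 - Q1 = 70.5 - 14.5 = 56
Step 4: Q3 = 70.5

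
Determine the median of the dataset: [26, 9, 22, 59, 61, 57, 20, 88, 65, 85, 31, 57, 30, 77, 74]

57

Step 1: Sort the data in ascending order: [9, 20, 22, 26, 30, 31, 57, 57, 59, 61, 65, 74, 77, 85, 88]
Step 2: The number of values is n = 15.
Step 3: Since n is odd, the median is the middle value at position 8: 57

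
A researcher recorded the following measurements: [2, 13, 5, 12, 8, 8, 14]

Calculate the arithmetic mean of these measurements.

8.8571

Step 1: Sum all values: 2 + 13 + 5 + 12 + 8 + 8 + 14 = 62
Step 2: Count the number of values: n = 7
Step 3: Mean = sum / n = 62 / 7 = 8.8571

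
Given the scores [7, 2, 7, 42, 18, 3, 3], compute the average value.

11.7143

Step 1: Sum all values: 7 + 2 + 7 + 42 + 18 + 3 + 3 = 82
Step 2: Count the number of values: n = 7
Step 3: Mean = sum / n = 82 / 7 = 11.7143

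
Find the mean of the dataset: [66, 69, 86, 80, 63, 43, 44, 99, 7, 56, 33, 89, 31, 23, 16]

53.6667

Step 1: Sum all values: 66 + 69 + 86 + 80 + 63 + 43 + 44 + 99 + 7 + 56 + 33 + 89 + 31 + 23 + 16 = 805
Step 2: Count the number of values: n = 15
Step 3: Mean = sum / n = 805 / 15 = 53.6667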